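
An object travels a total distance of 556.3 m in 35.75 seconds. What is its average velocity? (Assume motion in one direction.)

v_avg = Δd / Δt = 556.3 / 35.75 = 15.56 m/s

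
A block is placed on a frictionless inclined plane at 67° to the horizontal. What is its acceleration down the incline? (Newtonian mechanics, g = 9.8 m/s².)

a = g sin(θ) = 9.8 × sin(67°) = 9.8 × 0.9205 = 9.02 m/s²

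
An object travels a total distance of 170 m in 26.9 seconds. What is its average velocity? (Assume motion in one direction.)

v_avg = Δd / Δt = 170 / 26.9 = 6.32 m/s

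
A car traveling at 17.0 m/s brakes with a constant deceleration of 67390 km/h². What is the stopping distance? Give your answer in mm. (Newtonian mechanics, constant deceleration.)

a = 67390 km/h² × 7.716049382716049e-05 = 5.19985 m/s²
d = v₀² / (2a) = 17.0² / (2 × 5.19985) = 289.0 / 10.3997 = 27.7893 m
d = 27.7893 m / 0.001 = 27790 mm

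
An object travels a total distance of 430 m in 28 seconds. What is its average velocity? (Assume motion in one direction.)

v_avg = Δd / Δt = 430 / 28 = 15.36 m/s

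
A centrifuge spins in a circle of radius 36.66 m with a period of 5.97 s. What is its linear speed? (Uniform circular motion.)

v = 2πr/T = 2π×36.66/5.97 = 38.58 m/s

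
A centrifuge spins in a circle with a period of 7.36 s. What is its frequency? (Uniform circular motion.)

f = 1/T = 1/7.36 = 0.1359 Hz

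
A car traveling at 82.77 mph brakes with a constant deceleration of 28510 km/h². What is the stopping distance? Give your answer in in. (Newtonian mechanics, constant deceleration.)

v₀ = 82.77 mph × 0.44704 = 37.0015 m/s
a = 28510 km/h² × 7.716049382716049e-05 = 2.19985 m/s²
d = v₀² / (2a) = 37.0015² / (2 × 2.19985) = 1369.11 / 4.3997 = 311.183 m
d = 311.183 m / 0.0254 = 12250 in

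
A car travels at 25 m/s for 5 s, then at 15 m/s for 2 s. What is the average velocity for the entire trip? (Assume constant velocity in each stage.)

d₁ = v₁t₁ = 25 × 5 = 125 m
d₂ = v₂t₂ = 15 × 2 = 30 m
d_total = 155 m, t_total = 7 s
v_avg = d_total/t_total = 155/7 = 22.14 m/s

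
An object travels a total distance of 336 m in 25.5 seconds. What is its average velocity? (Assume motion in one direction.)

v_avg = Δd / Δt = 336 / 25.5 = 13.18 m/s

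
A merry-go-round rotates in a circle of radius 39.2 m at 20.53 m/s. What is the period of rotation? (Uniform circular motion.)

T = 2πr/v = 2π×39.2/20.53 = 12.0 s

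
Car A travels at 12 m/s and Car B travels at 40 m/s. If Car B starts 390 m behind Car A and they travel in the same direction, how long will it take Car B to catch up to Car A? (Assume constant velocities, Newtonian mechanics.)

Relative speed: v_rel = 40 - 12 = 28 m/s
Time to catch: t = d₀/v_rel = 390/28 = 13.93 s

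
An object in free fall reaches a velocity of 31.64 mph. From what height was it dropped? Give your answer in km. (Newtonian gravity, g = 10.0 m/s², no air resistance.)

v = 31.64 mph × 0.44704 = 14.1443 m/s
h = v² / (2g) = 14.1443² / (2 × 10.0) = 10.0031 m
h = 10.0031 m / 1000.0 = 0.01 km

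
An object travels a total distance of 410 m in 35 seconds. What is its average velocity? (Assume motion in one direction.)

v_avg = Δd / Δt = 410 / 35 = 11.71 m/s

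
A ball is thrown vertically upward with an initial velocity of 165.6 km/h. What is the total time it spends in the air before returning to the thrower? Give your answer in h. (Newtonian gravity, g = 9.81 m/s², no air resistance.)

v₀ = 165.6 km/h × 0.2777777777777778 = 46.0 m/s
t_total = 2 × v₀ / g = 2 × 46.0 / 9.81 = 9.37819 s
t_total = 9.37819 s / 3600.0 = 0.002605 h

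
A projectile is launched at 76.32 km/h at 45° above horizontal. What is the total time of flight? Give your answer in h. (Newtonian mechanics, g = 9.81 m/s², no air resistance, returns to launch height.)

v₀ = 76.32 km/h × 0.2777777777777778 = 21.2 m/s
T = 2 × v₀ × sin(θ) / g = 2 × 21.2 × sin(45°) / 9.81 = 2 × 21.2 × 0.707107 / 9.81 = 3.0562 s
T = 3.0562 s / 3600.0 = 0.0008489 h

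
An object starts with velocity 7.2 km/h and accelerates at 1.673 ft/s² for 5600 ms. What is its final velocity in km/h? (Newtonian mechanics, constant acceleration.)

v₀ = 7.2 km/h × 0.2777777777777778 = 2.0 m/s
a = 1.673 ft/s² × 0.3048 = 0.50993 m/s²
t = 5600 ms × 0.001 = 5.6 s
v = v₀ + a × t = 2.0 + 0.50993 × 5.6 = 4.85561 m/s
v = 4.85561 m/s / 0.2777777777777778 = 17.48 km/h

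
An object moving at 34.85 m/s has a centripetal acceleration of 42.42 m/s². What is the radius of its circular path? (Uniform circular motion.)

r = v²/a_c = 34.85²/42.42 = 28.63 m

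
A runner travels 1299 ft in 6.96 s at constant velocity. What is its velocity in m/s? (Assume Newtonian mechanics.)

d = 1299 ft × 0.3048 = 395.935 m
v = d / t = 395.935 / 6.96 = 56.89 m/s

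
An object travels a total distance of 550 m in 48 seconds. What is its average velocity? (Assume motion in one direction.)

v_avg = Δd / Δt = 550 / 48 = 11.46 m/s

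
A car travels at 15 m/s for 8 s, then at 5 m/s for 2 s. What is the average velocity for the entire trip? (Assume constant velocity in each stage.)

d₁ = v₁t₁ = 15 × 8 = 120 m
d₂ = v₂t₂ = 5 × 2 = 10 m
d_total = 130 m, t_total = 10 s
v_avg = d_total/t_total = 130/10 = 13.0 m/s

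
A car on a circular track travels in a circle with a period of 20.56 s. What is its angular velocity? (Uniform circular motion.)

ω = 2π/T = 2π/20.56 = 0.3056 rad/s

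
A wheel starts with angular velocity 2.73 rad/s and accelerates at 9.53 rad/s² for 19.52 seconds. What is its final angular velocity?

ω = ω₀ + αt = 2.73 + 9.53 × 19.52 = 188.76 rad/s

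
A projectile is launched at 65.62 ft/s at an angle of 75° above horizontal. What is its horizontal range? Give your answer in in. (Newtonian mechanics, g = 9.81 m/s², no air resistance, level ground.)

v₀ = 65.62 ft/s × 0.3048 = 20.001 m/s
R = v₀² × sin(2θ) / g = 20.001² × sin(2 × 75°) / 9.81 = 400.04 × 0.5 / 9.81 = 20.3894 m
R = 20.3894 m / 0.0254 = 802.7 in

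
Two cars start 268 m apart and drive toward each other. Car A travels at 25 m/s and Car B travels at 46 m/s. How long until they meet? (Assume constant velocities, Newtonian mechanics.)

Combined speed: v_combined = 25 + 46 = 71 m/s
Time to meet: t = d/v_combined = 268/71 = 3.77 s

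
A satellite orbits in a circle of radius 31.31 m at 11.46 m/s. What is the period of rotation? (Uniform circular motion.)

T = 2πr/v = 2π×31.31/11.46 = 17.17 s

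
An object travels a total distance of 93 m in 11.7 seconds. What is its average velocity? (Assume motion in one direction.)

v_avg = Δd / Δt = 93 / 11.7 = 7.95 m/s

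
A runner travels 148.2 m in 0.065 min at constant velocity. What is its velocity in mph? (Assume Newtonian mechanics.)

t = 0.065 min × 60.0 = 3.9 s
v = d / t = 148.2 / 3.9 = 38.0 m/s
v = 38.0 m/s / 0.44704 = 85.0 mph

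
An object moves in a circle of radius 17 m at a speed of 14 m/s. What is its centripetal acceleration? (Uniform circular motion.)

a_c = v²/r = 14²/17 = 196/17 = 11.53 m/s²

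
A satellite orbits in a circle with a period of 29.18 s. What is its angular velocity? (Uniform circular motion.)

ω = 2π/T = 2π/29.18 = 0.2153 rad/s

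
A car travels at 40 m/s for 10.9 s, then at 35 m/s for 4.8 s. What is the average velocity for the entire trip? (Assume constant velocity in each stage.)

d₁ = v₁t₁ = 40 × 10.9 = 436.0 m
d₂ = v₂t₂ = 35 × 4.8 = 168.0 m
d_total = 604.0 m, t_total = 15.7 s
v_avg = d_total/t_total = 604.0/15.7 = 38.47 m/s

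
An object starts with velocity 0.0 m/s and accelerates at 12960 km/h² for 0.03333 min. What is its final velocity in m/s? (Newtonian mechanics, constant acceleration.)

a = 12960 km/h² × 7.716049382716049e-05 = 1.0 m/s²
t = 0.03333 min × 60.0 = 1.9998 s
v = v₀ + a × t = 0.0 + 1.0 × 1.9998 = 2.0 m/s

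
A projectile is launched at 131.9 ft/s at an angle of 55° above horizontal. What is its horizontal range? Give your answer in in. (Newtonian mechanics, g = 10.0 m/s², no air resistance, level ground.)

v₀ = 131.9 ft/s × 0.3048 = 40.2031 m/s
R = v₀² × sin(2θ) / g = 40.2031² × sin(2 × 55°) / 10.0 = 1616.29 × 0.939693 / 10.0 = 151.882 m
R = 151.882 m / 0.0254 = 5980 in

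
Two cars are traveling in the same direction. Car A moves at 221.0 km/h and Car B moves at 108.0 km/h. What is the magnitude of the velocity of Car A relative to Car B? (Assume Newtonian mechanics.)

v_rel = |v_A - v_B| = |221.0 - 108.0| = 113.0 km/h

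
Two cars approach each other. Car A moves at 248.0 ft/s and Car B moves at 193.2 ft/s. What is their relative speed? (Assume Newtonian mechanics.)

v_rel = v_A + v_B = 248.0 + 193.2 = 441.2 ft/s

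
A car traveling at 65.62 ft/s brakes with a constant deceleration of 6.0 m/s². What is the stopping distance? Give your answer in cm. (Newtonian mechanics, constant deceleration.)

v₀ = 65.62 ft/s × 0.3048 = 20.001 m/s
d = v₀² / (2a) = 20.001² / (2 × 6.0) = 400.04 / 12.0 = 33.3367 m
d = 33.3367 m / 0.01 = 3334 cm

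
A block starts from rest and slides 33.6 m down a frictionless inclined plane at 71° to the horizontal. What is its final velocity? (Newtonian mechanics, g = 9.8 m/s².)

a = g sin(θ) = 9.8 × sin(71°) = 9.2661 m/s²
v = √(2ad) = √(2 × 9.2661 × 33.6) = 24.95 m/s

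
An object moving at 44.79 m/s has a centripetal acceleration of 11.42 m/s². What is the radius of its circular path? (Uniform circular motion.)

r = v²/a_c = 44.79²/11.42 = 175.67 m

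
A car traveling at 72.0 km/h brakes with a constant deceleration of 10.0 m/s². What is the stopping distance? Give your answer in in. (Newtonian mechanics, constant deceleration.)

v₀ = 72.0 km/h × 0.2777777777777778 = 20.0 m/s
d = v₀² / (2a) = 20.0² / (2 × 10.0) = 400.0 / 20.0 = 20.0 m
d = 20.0 m / 0.0254 = 787.4 in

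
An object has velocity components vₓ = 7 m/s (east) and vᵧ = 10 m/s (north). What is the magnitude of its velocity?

|v| = √(vₓ² + vᵧ²) = √(7² + 10²) = √(149) = 12.21 m/s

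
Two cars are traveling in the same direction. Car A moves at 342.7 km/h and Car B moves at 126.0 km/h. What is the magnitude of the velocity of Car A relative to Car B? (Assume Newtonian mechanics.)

v_rel = |v_A - v_B| = |342.7 - 126.0| = 216.7 km/h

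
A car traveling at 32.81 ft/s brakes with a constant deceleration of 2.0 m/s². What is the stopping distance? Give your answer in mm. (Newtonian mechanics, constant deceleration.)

v₀ = 32.81 ft/s × 0.3048 = 10.0005 m/s
d = v₀² / (2a) = 10.0005² / (2 × 2.0) = 100.01 / 4.0 = 25.0025 m
d = 25.0025 m / 0.001 = 25000 mm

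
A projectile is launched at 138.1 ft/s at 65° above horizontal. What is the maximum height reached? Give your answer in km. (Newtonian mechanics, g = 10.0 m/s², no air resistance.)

v₀ = 138.1 ft/s × 0.3048 = 42.0929 m/s
H = v₀² × sin²(θ) / (2g) = 42.0929² × sin(65°)² / (2 × 10.0) = 1771.81 × 0.821394 / 20.0 = 72.7677 m
H = 72.7677 m / 1000.0 = 0.07277 km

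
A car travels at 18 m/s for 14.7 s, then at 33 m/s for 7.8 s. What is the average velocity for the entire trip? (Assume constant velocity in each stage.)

d₁ = v₁t₁ = 18 × 14.7 = 264.6 m
d₂ = v₂t₂ = 33 × 7.8 = 257.4 m
d_total = 522.0 m, t_total = 22.5 s
v_avg = d_total/t_total = 522.0/22.5 = 23.2 m/s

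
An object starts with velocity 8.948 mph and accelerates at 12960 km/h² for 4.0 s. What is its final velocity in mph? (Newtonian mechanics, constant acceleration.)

v₀ = 8.948 mph × 0.44704 = 4.00011 m/s
a = 12960 km/h² × 7.716049382716049e-05 = 1.0 m/s²
v = v₀ + a × t = 4.00011 + 1.0 × 4.0 = 8.00011 m/s
v = 8.00011 m/s / 0.44704 = 17.9 mph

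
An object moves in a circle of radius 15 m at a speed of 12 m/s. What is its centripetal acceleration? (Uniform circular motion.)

a_c = v²/r = 12²/15 = 144/15 = 9.6 m/s²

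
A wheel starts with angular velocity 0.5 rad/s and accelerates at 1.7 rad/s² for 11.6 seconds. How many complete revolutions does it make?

θ = ω₀t + ½αt² = 0.5×11.6 + ½×1.7×11.6² = 120.176 rad
Total revolutions = θ/(2π) = 120.176/(2π) = 19.13
Complete revolutions = ⌊19.13⌋ = 19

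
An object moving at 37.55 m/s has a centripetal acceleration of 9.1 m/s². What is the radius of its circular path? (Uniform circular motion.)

r = v²/a_c = 37.55²/9.1 = 154.95 m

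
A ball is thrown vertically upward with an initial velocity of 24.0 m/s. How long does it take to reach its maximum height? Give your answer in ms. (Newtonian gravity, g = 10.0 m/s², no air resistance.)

t_up = v₀ / g = 24.0 / 10.0 = 2.4 s
t_up = 2.4 s / 0.001 = 2400 ms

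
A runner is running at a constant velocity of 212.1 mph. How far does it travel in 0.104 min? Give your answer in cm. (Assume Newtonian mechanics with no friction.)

v = 212.1 mph × 0.44704 = 94.8172 m/s
t = 0.104 min × 60.0 = 6.24 s
d = v × t = 94.8172 × 6.24 = 591.659 m
d = 591.659 m / 0.01 = 59170 cm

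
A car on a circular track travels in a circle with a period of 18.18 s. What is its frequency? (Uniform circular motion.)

f = 1/T = 1/18.18 = 0.055 Hz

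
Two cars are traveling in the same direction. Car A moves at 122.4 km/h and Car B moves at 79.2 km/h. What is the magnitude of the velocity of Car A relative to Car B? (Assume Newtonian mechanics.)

v_rel = |v_A - v_B| = |122.4 - 79.2| = 43.2 km/h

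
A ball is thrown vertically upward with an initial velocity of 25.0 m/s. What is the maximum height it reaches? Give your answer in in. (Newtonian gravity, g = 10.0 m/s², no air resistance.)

h_max = v₀² / (2g) = 25.0² / (2 × 10.0) = 625.0 / 20.0 = 31.25 m
h_max = 31.25 m / 0.0254 = 1230 in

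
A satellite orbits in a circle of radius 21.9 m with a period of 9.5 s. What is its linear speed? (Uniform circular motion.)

v = 2πr/T = 2π×21.9/9.5 = 14.48 m/s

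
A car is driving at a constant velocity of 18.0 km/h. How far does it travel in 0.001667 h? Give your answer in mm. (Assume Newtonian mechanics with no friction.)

v = 18.0 km/h × 0.2777777777777778 = 5.0 m/s
t = 0.001667 h × 3600.0 = 6.0012 s
d = v × t = 5.0 × 6.0012 = 30.006 m
d = 30.006 m / 0.001 = 30010 mm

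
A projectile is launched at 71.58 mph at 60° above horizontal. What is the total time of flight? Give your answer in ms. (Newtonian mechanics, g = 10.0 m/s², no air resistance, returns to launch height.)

v₀ = 71.58 mph × 0.44704 = 31.9991 m/s
T = 2 × v₀ × sin(θ) / g = 2 × 31.9991 × sin(60°) / 10.0 = 2 × 31.9991 × 0.866025 / 10.0 = 5.5424 s
T = 5.5424 s / 0.001 = 5542 ms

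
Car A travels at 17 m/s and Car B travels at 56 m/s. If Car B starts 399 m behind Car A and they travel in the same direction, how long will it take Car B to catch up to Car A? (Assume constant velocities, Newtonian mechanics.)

Relative speed: v_rel = 56 - 17 = 39 m/s
Time to catch: t = d₀/v_rel = 399/39 = 10.23 s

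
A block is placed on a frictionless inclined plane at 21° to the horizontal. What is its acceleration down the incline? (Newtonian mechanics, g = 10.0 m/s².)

a = g sin(θ) = 10.0 × sin(21°) = 10.0 × 0.3584 = 3.58 m/s²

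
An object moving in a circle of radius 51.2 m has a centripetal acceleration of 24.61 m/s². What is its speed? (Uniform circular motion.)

v = √(a_c × r) = √(24.61 × 51.2) = 35.5 m/s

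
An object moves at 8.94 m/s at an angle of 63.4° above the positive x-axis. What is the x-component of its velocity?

vₓ = v cos(θ) = 8.94 × cos(63.4°) = 4.0 m/s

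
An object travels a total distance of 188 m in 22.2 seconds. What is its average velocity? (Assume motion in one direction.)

v_avg = Δd / Δt = 188 / 22.2 = 8.47 m/s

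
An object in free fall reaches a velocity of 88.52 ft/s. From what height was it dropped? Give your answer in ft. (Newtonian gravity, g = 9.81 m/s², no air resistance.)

v = 88.52 ft/s × 0.3048 = 26.9809 m/s
h = v² / (2g) = 26.9809² / (2 × 9.81) = 37.1034 m
h = 37.1034 m / 0.3048 = 121.7 ft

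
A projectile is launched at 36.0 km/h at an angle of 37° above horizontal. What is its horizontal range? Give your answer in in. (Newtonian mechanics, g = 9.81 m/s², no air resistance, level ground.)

v₀ = 36.0 km/h × 0.2777777777777778 = 10.0 m/s
R = v₀² × sin(2θ) / g = 10.0² × sin(2 × 37°) / 9.81 = 100.0 × 0.961262 / 9.81 = 9.7988 m
R = 9.7988 m / 0.0254 = 385.8 in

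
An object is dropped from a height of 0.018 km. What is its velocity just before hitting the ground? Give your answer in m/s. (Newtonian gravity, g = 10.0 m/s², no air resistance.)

h = 0.018 km × 1000.0 = 18.0 m
v = √(2gh) = √(2 × 10.0 × 18.0) = 18.97 m/s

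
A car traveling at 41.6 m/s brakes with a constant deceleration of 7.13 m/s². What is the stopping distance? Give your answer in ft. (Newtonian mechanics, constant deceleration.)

d = v₀² / (2a) = 41.6² / (2 × 7.13) = 1730.56 / 14.26 = 121.358 m
d = 121.358 m / 0.3048 = 398.2 ft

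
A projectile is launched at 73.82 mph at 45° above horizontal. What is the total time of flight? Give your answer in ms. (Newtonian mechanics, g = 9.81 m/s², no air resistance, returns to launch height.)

v₀ = 73.82 mph × 0.44704 = 33.0005 m/s
T = 2 × v₀ × sin(θ) / g = 2 × 33.0005 × sin(45°) / 9.81 = 2 × 33.0005 × 0.707107 / 9.81 = 4.75737 s
T = 4.75737 s / 0.001 = 4757 ms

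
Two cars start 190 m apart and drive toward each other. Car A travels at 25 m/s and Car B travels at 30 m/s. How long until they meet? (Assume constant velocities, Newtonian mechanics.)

Combined speed: v_combined = 25 + 30 = 55 m/s
Time to meet: t = d/v_combined = 190/55 = 3.45 s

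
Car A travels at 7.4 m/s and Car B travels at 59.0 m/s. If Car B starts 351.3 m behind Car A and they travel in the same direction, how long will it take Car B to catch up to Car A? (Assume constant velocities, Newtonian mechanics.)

Relative speed: v_rel = 59.0 - 7.4 = 51.6 m/s
Time to catch: t = d₀/v_rel = 351.3/51.6 = 6.81 s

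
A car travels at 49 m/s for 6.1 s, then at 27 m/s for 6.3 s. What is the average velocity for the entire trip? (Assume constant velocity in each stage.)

d₁ = v₁t₁ = 49 × 6.1 = 298.9 m
d₂ = v₂t₂ = 27 × 6.3 = 170.1 m
d_total = 469.0 m, t_total = 12.4 s
v_avg = d_total/t_total = 469.0/12.4 = 37.82 m/s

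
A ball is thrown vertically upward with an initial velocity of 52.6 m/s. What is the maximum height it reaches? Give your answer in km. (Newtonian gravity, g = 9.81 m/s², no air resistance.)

h_max = v₀² / (2g) = 52.6² / (2 × 9.81) = 2766.76 / 19.62 = 141.017 m
h_max = 141.017 m / 1000.0 = 0.141 km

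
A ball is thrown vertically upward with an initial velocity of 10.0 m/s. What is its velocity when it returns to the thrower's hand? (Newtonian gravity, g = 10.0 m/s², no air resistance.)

By conservation of energy (no air resistance), the ball returns to the throw height with the same speed as launch, but directed downward.
|v_ground| = v₀ = 10.0 m/s
v_ground = 10.0 m/s (downward)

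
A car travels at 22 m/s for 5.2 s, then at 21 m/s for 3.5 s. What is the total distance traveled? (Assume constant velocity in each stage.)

d₁ = v₁t₁ = 22 × 5.2 = 114.4 m
d₂ = v₂t₂ = 21 × 3.5 = 73.5 m
d_total = 114.4 + 73.5 = 187.9 m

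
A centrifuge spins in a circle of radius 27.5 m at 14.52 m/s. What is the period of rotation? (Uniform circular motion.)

T = 2πr/v = 2π×27.5/14.52 = 11.9 s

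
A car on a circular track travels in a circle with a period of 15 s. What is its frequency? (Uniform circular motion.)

f = 1/T = 1/15 = 0.0667 Hz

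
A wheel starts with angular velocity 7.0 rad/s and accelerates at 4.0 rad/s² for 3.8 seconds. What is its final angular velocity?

ω = ω₀ + αt = 7.0 + 4.0 × 3.8 = 22.2 rad/s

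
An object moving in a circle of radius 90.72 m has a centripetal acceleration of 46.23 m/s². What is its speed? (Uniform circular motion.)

v = √(a_c × r) = √(46.23 × 90.72) = 64.76 m/s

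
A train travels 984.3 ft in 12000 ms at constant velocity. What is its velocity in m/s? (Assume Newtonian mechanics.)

d = 984.3 ft × 0.3048 = 300.015 m
t = 12000 ms × 0.001 = 12.0 s
v = d / t = 300.015 / 12.0 = 25.0 m/s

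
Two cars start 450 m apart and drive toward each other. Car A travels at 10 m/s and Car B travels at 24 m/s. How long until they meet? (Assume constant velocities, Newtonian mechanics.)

Combined speed: v_combined = 10 + 24 = 34 m/s
Time to meet: t = d/v_combined = 450/34 = 13.24 s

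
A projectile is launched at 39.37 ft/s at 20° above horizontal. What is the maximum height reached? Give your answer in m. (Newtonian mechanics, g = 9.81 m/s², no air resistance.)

v₀ = 39.37 ft/s × 0.3048 = 11.99998 m/s
H = v₀² × sin²(θ) / (2g) = 11.99998² × sin(20°)² / (2 × 9.81) = 143.9995 × 0.1169778 / 19.62 = 0.8585 m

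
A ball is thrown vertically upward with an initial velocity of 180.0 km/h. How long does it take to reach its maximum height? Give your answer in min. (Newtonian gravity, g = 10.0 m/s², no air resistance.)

v₀ = 180.0 km/h × 0.2777777777777778 = 50.0 m/s
t_up = v₀ / g = 50.0 / 10.0 = 5.0 s
t_up = 5.0 s / 60.0 = 0.08333 min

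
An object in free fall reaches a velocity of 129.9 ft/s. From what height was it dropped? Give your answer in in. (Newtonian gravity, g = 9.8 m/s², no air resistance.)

v = 129.9 ft/s × 0.3048 = 39.5935 m/s
h = v² / (2g) = 39.5935² / (2 × 9.8) = 79.9819 m
h = 79.9819 m / 0.0254 = 3149 in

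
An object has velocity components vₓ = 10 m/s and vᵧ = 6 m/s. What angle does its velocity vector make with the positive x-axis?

θ = arctan(vᵧ/vₓ) = arctan(6/10) = 30.96°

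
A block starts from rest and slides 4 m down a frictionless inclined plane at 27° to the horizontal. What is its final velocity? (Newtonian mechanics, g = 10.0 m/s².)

a = g sin(θ) = 10.0 × sin(27°) = 4.5399 m/s²
v = √(2ad) = √(2 × 4.5399 × 4) = 6.03 m/s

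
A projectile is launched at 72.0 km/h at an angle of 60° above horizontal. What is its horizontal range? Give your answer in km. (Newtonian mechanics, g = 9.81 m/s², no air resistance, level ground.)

v₀ = 72.0 km/h × 0.2777777777777778 = 20.0 m/s
R = v₀² × sin(2θ) / g = 20.0² × sin(2 × 60°) / 9.81 = 400.0 × 0.866025 / 9.81 = 35.3119 m
R = 35.3119 m / 1000.0 = 0.03531 km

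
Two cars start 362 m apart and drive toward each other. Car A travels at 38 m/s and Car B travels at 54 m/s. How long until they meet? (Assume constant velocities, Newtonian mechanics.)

Combined speed: v_combined = 38 + 54 = 92 m/s
Time to meet: t = d/v_combined = 362/92 = 3.93 s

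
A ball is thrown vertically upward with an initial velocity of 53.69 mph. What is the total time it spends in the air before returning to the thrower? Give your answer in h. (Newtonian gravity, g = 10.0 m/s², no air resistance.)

v₀ = 53.69 mph × 0.44704 = 24.0016 m/s
t_total = 2 × v₀ / g = 2 × 24.0016 / 10.0 = 4.80032 s
t_total = 4.80032 s / 3600.0 = 0.001333 h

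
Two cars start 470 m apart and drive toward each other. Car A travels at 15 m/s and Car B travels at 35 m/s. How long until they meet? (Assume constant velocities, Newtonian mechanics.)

Combined speed: v_combined = 15 + 35 = 50 m/s
Time to meet: t = d/v_combined = 470/50 = 9.4 s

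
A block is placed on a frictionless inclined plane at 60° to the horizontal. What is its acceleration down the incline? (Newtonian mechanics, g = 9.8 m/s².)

a = g sin(θ) = 9.8 × sin(60°) = 9.8 × 0.866 = 8.49 m/s²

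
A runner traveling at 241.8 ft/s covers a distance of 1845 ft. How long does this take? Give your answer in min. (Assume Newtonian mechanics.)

d = 1845 ft × 0.3048 = 562.356 m
v = 241.8 ft/s × 0.3048 = 73.7006 m/s
t = d / v = 562.356 / 73.7006 = 7.63028 s
t = 7.63028 s / 60.0 = 0.1272 min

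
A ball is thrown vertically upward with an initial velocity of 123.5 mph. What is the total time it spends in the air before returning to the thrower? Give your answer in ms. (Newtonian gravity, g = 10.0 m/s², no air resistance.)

v₀ = 123.5 mph × 0.44704 = 55.2094 m/s
t_total = 2 × v₀ / g = 2 × 55.2094 / 10.0 = 11.0419 s
t_total = 11.0419 s / 0.001 = 11040 ms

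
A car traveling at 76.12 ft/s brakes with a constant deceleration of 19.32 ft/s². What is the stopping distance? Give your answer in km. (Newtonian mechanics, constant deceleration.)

v₀ = 76.12 ft/s × 0.3048 = 23.2014 m/s
a = 19.32 ft/s² × 0.3048 = 5.88874 m/s²
d = v₀² / (2a) = 23.2014² / (2 × 5.88874) = 538.305 / 11.7775 = 45.7062 m
d = 45.7062 m / 1000.0 = 0.04571 km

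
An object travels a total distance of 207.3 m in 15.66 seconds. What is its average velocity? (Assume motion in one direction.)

v_avg = Δd / Δt = 207.3 / 15.66 = 13.24 m/s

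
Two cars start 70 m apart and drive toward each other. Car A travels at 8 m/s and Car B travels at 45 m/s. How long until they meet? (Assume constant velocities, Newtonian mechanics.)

Combined speed: v_combined = 8 + 45 = 53 m/s
Time to meet: t = d/v_combined = 70/53 = 1.32 s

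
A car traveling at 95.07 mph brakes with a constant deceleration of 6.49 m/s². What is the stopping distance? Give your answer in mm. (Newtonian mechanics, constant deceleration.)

v₀ = 95.07 mph × 0.44704 = 42.5001 m/s
d = v₀² / (2a) = 42.5001² / (2 × 6.49) = 1806.26 / 12.98 = 139.157 m
d = 139.157 m / 0.001 = 139200 mm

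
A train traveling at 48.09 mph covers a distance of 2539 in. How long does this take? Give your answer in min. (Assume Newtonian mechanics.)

d = 2539 in × 0.0254 = 64.4906 m
v = 48.09 mph × 0.44704 = 21.4982 m/s
t = d / v = 64.4906 / 21.4982 = 2.99981 s
t = 2.99981 s / 60.0 = 0.05 min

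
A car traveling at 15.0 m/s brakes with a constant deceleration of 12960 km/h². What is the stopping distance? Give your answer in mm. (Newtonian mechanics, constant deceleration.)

a = 12960 km/h² × 7.716049382716049e-05 = 1.0 m/s²
d = v₀² / (2a) = 15.0² / (2 × 1.0) = 225.0 / 2.0 = 112.5 m
d = 112.5 m / 0.001 = 112500 mm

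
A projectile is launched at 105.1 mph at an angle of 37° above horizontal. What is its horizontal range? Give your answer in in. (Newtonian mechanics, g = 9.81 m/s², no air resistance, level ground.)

v₀ = 105.1 mph × 0.44704 = 46.9839 m/s
R = v₀² × sin(2θ) / g = 46.9839² × sin(2 × 37°) / 9.81 = 2207.49 × 0.961262 / 9.81 = 216.307 m
R = 216.307 m / 0.0254 = 8516 in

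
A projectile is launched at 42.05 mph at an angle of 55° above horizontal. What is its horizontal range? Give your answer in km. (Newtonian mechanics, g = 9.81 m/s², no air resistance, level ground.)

v₀ = 42.05 mph × 0.44704 = 18.798 m/s
R = v₀² × sin(2θ) / g = 18.798² × sin(2 × 55°) / 9.81 = 353.365 × 0.939693 / 9.81 = 33.8486 m
R = 33.8486 m / 1000.0 = 0.03385 km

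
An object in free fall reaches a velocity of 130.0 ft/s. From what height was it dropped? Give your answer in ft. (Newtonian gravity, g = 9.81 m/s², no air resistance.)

v = 130.0 ft/s × 0.3048 = 39.624 m/s
h = v² / (2g) = 39.624² / (2 × 9.81) = 80.0235 m
h = 80.0235 m / 0.3048 = 262.5 ft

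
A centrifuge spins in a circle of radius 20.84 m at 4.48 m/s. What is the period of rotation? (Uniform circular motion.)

T = 2πr/v = 2π×20.84/4.48 = 29.23 s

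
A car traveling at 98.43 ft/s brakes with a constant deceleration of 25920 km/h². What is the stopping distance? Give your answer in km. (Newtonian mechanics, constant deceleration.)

v₀ = 98.43 ft/s × 0.3048 = 30.0015 m/s
a = 25920 km/h² × 7.716049382716049e-05 = 2.0 m/s²
d = v₀² / (2a) = 30.0015² / (2 × 2.0) = 900.09 / 4.0 = 225.023 m
d = 225.023 m / 1000.0 = 0.225 km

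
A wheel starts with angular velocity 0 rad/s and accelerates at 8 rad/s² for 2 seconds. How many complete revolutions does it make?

θ = ω₀t + ½αt² = 0×2 + ½×8×2² = 16.0 rad
Total revolutions = θ/(2π) = 16.0/(2π) = 2.55
Complete revolutions = ⌊2.55⌋ = 2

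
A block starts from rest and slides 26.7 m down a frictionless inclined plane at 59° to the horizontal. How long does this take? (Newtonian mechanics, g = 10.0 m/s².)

a = g sin(θ) = 10.0 × sin(59°) = 8.5717 m/s²
t = √(2d/a) = √(2 × 26.7 / 8.5717) = 2.5 s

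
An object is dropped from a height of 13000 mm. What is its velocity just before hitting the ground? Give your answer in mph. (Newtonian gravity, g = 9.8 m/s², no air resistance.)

h = 13000 mm × 0.001 = 13.0 m
v = √(2gh) = √(2 × 9.8 × 13.0) = 15.9625 m/s
v = 15.9625 m/s / 0.44704 = 35.71 mph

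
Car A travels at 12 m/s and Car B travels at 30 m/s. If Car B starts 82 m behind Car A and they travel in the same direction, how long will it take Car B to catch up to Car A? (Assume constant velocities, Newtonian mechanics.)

Relative speed: v_rel = 30 - 12 = 18 m/s
Time to catch: t = d₀/v_rel = 82/18 = 4.56 s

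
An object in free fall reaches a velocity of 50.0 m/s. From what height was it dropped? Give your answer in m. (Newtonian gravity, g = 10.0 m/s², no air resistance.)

h = v² / (2g) = 50.0² / (2 × 10.0) = 125.0 m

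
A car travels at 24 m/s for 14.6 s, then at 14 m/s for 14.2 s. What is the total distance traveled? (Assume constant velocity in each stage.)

d₁ = v₁t₁ = 24 × 14.6 = 350.4 m
d₂ = v₂t₂ = 14 × 14.2 = 198.8 m
d_total = 350.4 + 198.8 = 549.2 m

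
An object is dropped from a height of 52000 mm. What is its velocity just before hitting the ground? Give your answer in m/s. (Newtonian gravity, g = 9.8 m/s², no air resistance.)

h = 52000 mm × 0.001 = 52.0 m
v = √(2gh) = √(2 × 9.8 × 52.0) = 31.92 m/s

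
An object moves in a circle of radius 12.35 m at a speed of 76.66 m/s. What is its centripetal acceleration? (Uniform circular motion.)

a_c = v²/r = 76.66²/12.35 = 5876.7556/12.35 = 475.85 m/s²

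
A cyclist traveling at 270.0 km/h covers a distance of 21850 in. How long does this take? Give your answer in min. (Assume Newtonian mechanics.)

d = 21850 in × 0.0254 = 554.99 m
v = 270.0 km/h × 0.2777777777777778 = 75.0 m/s
t = d / v = 554.99 / 75.0 = 7.39987 s
t = 7.39987 s / 60.0 = 0.1233 min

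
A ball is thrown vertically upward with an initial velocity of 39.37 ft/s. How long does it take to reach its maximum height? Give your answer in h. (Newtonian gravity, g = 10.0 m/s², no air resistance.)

v₀ = 39.37 ft/s × 0.3048 = 12.0 m/s
t_up = v₀ / g = 12.0 / 10.0 = 1.2 s
t_up = 1.2 s / 3600.0 = 0.0003333 h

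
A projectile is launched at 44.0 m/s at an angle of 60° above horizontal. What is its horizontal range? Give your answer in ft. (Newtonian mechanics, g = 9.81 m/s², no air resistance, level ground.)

R = v₀² × sin(2θ) / g = 44.0² × sin(2 × 60°) / 9.81 = 1936.0 × 0.866025 / 9.81 = 170.91 m
R = 170.91 m / 0.3048 = 560.7 ft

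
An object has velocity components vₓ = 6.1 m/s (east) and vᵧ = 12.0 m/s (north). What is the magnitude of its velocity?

|v| = √(vₓ² + vᵧ²) = √(6.1² + 12.0²) = √(181.21) = 13.46 m/s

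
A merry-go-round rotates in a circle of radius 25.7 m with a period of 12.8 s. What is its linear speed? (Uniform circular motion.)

v = 2πr/T = 2π×25.7/12.8 = 12.62 m/s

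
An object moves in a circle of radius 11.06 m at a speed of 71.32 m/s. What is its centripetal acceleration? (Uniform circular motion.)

a_c = v²/r = 71.32²/11.06 = 5086.5424/11.06 = 459.9 m/s²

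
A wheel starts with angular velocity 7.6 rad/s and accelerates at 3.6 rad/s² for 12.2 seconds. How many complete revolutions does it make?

θ = ω₀t + ½αt² = 7.6×12.2 + ½×3.6×12.2² = 360.632 rad
Total revolutions = θ/(2π) = 360.632/(2π) = 57.4
Complete revolutions = ⌊57.4⌋ = 57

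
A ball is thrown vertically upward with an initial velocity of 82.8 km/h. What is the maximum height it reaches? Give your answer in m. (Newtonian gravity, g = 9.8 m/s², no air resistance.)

v₀ = 82.8 km/h × 0.2777777777777778 = 23.0 m/s
h_max = v₀² / (2g) = 23.0² / (2 × 9.8) = 529.0 / 19.6 = 26.99 m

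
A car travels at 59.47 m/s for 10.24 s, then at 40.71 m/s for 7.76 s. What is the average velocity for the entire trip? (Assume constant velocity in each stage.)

d₁ = v₁t₁ = 59.47 × 10.24 = 608.9728 m
d₂ = v₂t₂ = 40.71 × 7.76 = 315.9096 m
d_total = 924.8824 m, t_total = 18.0 s
v_avg = d_total/t_total = 924.8824/18.0 = 51.38 m/s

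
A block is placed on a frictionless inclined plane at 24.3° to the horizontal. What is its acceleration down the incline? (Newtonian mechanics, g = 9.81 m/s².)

a = g sin(θ) = 9.81 × sin(24.3°) = 9.81 × 0.4115 = 4.04 m/s²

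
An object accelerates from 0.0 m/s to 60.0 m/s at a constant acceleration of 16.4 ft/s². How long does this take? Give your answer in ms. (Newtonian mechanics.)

a = 16.4 ft/s² × 0.3048 = 4.99872 m/s²
t = (v - v₀) / a = (60.0 - 0.0) / 4.99872 = 12.0031 s
t = 12.0031 s / 0.001 = 12000 ms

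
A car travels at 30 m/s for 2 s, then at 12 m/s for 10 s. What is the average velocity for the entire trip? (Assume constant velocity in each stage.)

d₁ = v₁t₁ = 30 × 2 = 60 m
d₂ = v₂t₂ = 12 × 10 = 120 m
d_total = 180 m, t_total = 12 s
v_avg = d_total/t_total = 180/12 = 15.0 m/s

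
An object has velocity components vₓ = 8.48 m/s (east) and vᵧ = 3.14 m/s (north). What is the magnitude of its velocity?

|v| = √(vₓ² + vᵧ²) = √(8.48² + 3.14²) = √(81.77) = 9.04 m/s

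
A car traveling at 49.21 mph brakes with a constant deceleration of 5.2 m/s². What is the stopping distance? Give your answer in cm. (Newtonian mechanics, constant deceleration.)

v₀ = 49.21 mph × 0.44704 = 21.9988 m/s
d = v₀² / (2a) = 21.9988² / (2 × 5.2) = 483.947 / 10.4 = 46.5334 m
d = 46.5334 m / 0.01 = 4653 cm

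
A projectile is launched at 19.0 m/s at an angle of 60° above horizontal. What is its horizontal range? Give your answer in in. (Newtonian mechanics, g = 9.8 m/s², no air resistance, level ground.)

R = v₀² × sin(2θ) / g = 19.0² × sin(2 × 60°) / 9.8 = 361.0 × 0.866025 / 9.8 = 31.9015 m
R = 31.9015 m / 0.0254 = 1256 in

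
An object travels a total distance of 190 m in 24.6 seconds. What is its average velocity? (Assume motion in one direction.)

v_avg = Δd / Δt = 190 / 24.6 = 7.72 m/s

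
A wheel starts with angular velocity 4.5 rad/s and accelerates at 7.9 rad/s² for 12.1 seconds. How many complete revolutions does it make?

θ = ω₀t + ½αt² = 4.5×12.1 + ½×7.9×12.1² = 632.7695 rad
Total revolutions = θ/(2π) = 632.7695/(2π) = 100.71
Complete revolutions = ⌊100.71⌋ = 100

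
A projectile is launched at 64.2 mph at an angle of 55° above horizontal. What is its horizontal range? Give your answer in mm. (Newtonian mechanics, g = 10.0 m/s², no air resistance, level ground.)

v₀ = 64.2 mph × 0.44704 = 28.7 m/s
R = v₀² × sin(2θ) / g = 28.7² × sin(2 × 55°) / 10.0 = 823.69 × 0.939693 / 10.0 = 77.4016 m
R = 77.4016 m / 0.001 = 77400 mm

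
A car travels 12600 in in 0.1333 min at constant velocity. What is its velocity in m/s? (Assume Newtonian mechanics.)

d = 12600 in × 0.0254 = 320.04 m
t = 0.1333 min × 60.0 = 7.998 s
v = d / t = 320.04 / 7.998 = 40.02 m/s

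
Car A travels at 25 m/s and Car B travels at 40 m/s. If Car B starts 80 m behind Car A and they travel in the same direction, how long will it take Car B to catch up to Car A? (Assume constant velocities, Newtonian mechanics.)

Relative speed: v_rel = 40 - 25 = 15 m/s
Time to catch: t = d₀/v_rel = 80/15 = 5.33 s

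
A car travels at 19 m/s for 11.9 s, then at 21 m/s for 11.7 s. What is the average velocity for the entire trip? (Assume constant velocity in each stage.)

d₁ = v₁t₁ = 19 × 11.9 = 226.1 m
d₂ = v₂t₂ = 21 × 11.7 = 245.7 m
d_total = 471.8 m, t_total = 23.6 s
v_avg = d_total/t_total = 471.8/23.6 = 19.99 m/s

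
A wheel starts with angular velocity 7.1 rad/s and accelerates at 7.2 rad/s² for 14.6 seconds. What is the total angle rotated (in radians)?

θ = ω₀t + ½αt² = 7.1×14.6 + ½×7.2×14.6² = 871.04 rad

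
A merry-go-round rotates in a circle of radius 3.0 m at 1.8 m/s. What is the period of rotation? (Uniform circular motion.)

T = 2πr/v = 2π×3.0/1.8 = 10.47 s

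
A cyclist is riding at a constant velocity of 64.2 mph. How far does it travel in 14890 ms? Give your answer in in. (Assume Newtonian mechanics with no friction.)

v = 64.2 mph × 0.44704 = 28.7 m/s
t = 14890 ms × 0.001 = 14.89 s
d = v × t = 28.7 × 14.89 = 427.343 m
d = 427.343 m / 0.0254 = 16820 in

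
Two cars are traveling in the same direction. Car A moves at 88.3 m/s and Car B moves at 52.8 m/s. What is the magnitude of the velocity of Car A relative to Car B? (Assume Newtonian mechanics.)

v_rel = |v_A - v_B| = |88.3 - 52.8| = 35.5 m/s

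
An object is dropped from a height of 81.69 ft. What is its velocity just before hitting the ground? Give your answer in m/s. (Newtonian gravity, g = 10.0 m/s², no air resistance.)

h = 81.69 ft × 0.3048 = 24.8991 m
v = √(2gh) = √(2 × 10.0 × 24.8991) = 22.32 m/s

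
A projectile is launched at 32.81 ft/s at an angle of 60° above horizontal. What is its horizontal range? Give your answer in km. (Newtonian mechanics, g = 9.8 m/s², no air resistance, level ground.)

v₀ = 32.81 ft/s × 0.3048 = 10.0005 m/s
R = v₀² × sin(2θ) / g = 10.0005² × sin(2 × 60°) / 9.8 = 100.01 × 0.866025 / 9.8 = 8.83787 m
R = 8.83787 m / 1000.0 = 0.008838 km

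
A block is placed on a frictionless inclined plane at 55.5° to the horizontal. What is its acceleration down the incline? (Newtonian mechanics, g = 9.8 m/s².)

a = g sin(θ) = 9.8 × sin(55.5°) = 9.8 × 0.8241 = 8.08 m/s²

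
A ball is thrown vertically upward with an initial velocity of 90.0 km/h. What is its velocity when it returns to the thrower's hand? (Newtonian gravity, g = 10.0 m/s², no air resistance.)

By conservation of energy (no air resistance), the ball returns to the throw height with the same speed as launch, but directed downward.
|v_ground| = v₀ = 90.0 km/h
v_ground = 90.0 km/h (downward)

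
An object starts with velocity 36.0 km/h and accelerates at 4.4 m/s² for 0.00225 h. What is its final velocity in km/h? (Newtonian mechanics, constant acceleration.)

v₀ = 36.0 km/h × 0.2777777777777778 = 10.0 m/s
t = 0.00225 h × 3600.0 = 8.1 s
v = v₀ + a × t = 10.0 + 4.4 × 8.1 = 45.64 m/s
v = 45.64 m/s / 0.2777777777777778 = 164.3 km/h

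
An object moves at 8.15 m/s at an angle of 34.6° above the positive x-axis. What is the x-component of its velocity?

vₓ = v cos(θ) = 8.15 × cos(34.6°) = 6.71 m/s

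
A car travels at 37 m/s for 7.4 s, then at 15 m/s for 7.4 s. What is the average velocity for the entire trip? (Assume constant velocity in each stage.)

d₁ = v₁t₁ = 37 × 7.4 = 273.8 m
d₂ = v₂t₂ = 15 × 7.4 = 111.0 m
d_total = 384.8 m, t_total = 14.8 s
v_avg = d_total/t_total = 384.8/14.8 = 26.0 m/s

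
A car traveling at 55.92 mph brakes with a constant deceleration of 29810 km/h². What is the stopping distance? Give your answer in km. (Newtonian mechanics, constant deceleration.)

v₀ = 55.92 mph × 0.44704 = 24.9985 m/s
a = 29810 km/h² × 7.716049382716049e-05 = 2.30015 m/s²
d = v₀² / (2a) = 24.9985² / (2 × 2.30015) = 624.925 / 4.6003 = 135.844 m
d = 135.844 m / 1000.0 = 0.1358 km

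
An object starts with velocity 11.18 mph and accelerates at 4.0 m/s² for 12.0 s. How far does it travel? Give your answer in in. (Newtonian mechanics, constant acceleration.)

v₀ = 11.18 mph × 0.44704 = 4.99791 m/s
d = v₀ × t + ½ × a × t² = 4.99791 × 12.0 + 0.5 × 4.0 × 12.0² = 347.975 m
d = 347.975 m / 0.0254 = 13700 in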